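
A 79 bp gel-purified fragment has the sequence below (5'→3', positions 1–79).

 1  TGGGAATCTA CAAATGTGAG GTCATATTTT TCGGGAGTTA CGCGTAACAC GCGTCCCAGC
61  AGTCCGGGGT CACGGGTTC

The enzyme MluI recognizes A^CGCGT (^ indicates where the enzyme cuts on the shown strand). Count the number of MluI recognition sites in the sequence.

2

ACGCGT occurs starting at positions 40, 49.
MluI cuts at 2 sites.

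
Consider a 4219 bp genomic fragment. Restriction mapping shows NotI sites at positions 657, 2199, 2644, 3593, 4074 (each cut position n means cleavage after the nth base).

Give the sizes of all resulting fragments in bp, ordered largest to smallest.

Linear molecule, 5 cuts → 6 fragments:
  657 − 0 = 657 bp
  2199 − 657 = 1542 bp
  2644 − 2199 = 445 bp
  3593 − 2644 = 949 bp
  4074 − 3593 = 481 bp
  4219 − 4074 = 145 bp
Sorted largest to smallest: 1542, 949, 657, 481, 445, 145 bp.

1542, 949, 657, 481, 445, 145 bp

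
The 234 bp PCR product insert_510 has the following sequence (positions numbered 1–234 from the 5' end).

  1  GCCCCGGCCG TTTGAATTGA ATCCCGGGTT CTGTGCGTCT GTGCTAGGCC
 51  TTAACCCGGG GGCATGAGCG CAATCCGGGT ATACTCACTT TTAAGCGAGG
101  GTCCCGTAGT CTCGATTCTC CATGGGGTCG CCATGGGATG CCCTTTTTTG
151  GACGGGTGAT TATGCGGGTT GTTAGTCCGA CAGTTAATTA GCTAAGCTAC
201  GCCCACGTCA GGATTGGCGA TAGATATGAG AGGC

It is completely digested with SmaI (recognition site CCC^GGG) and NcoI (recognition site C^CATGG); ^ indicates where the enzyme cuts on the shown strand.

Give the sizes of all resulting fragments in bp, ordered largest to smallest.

103, 63, 32, 25, 11 bp

SmaI sites (CCCGGG) start at positions 23, 55.
SmaI cuts after base 3 of each site, so after positions 25, 57.
NcoI sites (CCATGG) start at positions 120, 131.
NcoI cuts after the first base of each site, so after positions 120, 131.
Combined cut positions: 25, 57, 120, 131.
Linear molecule, 4 cuts → 5 fragments:
  1–25 → 25 bp
  26–57 → 32 bp
  58–120 → 63 bp
  121–131 → 11 bp
  132–234 → 103 bp
Sorted largest to smallest: 103, 63, 32, 25, 11 bp.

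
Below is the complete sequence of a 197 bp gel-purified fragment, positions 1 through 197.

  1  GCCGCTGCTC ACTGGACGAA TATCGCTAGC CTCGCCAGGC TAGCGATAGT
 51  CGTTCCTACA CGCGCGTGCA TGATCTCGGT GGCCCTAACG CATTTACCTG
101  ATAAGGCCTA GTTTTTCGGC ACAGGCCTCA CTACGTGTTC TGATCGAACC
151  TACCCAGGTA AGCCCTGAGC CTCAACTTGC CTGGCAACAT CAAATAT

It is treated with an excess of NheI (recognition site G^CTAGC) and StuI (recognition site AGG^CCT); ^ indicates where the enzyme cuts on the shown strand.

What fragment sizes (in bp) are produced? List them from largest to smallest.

NheI sites (GCTAGC) start at positions 25, 39.
NheI cuts after the first base of each site, so after positions 25, 39.
StuI sites (AGGCCT) start at positions 104, 123.
StuI cuts after base 3 of each site, so after positions 106, 125.
Combined cut positions: 25, 39, 106, 125.
Linear molecule, 4 cuts → 5 fragments:
  1–25 → 25 bp
  26–39 → 14 bp
  40–106 → 67 bp
  107–125 → 19 bp
  126–197 → 72 bp
Sorted largest to smallest: 72, 67, 25, 19, 14 bp.

72, 67, 25, 19, 14 bp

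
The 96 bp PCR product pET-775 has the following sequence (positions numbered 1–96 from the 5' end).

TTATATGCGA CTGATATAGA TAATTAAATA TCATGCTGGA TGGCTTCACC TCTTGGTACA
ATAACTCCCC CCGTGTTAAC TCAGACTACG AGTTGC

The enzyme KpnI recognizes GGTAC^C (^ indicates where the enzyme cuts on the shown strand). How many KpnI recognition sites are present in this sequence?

No occurrence of GGTACC is present in the sequence.
KpnI does not cut: 0 sites.

0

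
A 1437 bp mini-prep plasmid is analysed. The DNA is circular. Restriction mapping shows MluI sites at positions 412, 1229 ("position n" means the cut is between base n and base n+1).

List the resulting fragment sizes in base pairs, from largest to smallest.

Circular molecule, 2 cuts → 2 fragments:
  1229 − 412 = 817 bp
  wrap: 1437 − 1229 + 412 = 620 bp
Sorted largest to smallest: 817, 620 bp.

817, 620 bp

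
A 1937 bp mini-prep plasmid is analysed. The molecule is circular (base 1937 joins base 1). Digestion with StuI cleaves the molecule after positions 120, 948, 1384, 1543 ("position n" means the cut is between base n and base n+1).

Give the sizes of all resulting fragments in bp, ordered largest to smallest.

Circular molecule, 4 cuts → 4 fragments:
  948 − 120 = 828 bp
  1384 − 948 = 436 bp
  1543 − 1384 = 159 bp
  wrap: 1937 − 1543 + 120 = 514 bp
Sorted largest to smallest: 828, 514, 436, 159 bp.

828, 514, 436, 159 bp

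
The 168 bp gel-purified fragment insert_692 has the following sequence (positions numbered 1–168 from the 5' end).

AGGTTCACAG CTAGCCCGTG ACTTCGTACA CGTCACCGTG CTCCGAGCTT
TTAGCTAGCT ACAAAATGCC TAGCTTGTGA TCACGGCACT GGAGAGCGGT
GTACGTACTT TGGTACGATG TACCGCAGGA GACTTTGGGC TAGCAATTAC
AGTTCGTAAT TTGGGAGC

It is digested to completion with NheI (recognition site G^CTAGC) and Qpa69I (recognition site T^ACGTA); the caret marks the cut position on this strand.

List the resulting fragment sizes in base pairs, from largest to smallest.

NheI sites (GCTAGC) start at positions 10, 54, 139.
NheI cuts after the first base of each site, so after positions 10, 54, 139.
The Qpa69I site (TACGTA) starts at position 102.
Qpa69I cuts after the first base of each site, so after position 102.
Combined cut positions: 10, 54, 102, 139.
Linear molecule, 4 cuts → 5 fragments:
  1–10 → 10 bp
  11–54 → 44 bp
  55–102 → 48 bp
  103–139 → 37 bp
  140–168 → 29 bp
Sorted largest to smallest: 48, 44, 37, 29, 10 bp.

48, 44, 37, 29, 10 bp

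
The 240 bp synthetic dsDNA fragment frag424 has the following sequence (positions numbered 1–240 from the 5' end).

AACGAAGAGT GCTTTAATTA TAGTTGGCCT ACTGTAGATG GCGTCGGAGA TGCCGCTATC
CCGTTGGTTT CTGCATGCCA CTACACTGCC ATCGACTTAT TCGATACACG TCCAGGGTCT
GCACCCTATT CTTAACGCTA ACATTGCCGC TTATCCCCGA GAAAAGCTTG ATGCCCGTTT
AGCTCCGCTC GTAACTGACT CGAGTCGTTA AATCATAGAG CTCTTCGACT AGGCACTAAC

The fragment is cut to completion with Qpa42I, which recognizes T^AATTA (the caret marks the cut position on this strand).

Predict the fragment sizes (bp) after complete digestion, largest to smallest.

225, 15 bp

The Qpa42I site (TAATTA) starts at position 15.
Qpa42I cuts after the first base of each site, so after position 15.
Linear molecule, 1 cut → 2 fragments:
  1–15 → 15 bp
  16–240 → 225 bp
Sorted largest to smallest: 225, 15 bp.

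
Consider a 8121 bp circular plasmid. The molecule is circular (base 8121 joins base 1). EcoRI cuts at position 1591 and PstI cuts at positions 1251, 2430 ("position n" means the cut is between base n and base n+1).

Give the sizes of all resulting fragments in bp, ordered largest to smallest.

6942, 839, 340 bp

Combined cut positions (sorted): 1251, 1591, 2430.
Circular molecule, 3 cuts → 3 fragments:
  1591 − 1251 = 340 bp
  2430 − 1591 = 839 bp
  wrap: 8121 − 2430 + 1251 = 6942 bp
Sorted largest to smallest: 6942, 839, 340 bp.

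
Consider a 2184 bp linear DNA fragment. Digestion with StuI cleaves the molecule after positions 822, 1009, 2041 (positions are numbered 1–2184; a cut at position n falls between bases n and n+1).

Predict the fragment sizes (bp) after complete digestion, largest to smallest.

Linear molecule, 3 cuts → 4 fragments:
  822 − 0 = 822 bp
  1009 − 822 = 187 bp
  2041 − 1009 = 1032 bp
  2184 − 2041 = 143 bp
Sorted largest to smallest: 1032, 822, 187, 143 bp.

1032, 822, 187, 143 bp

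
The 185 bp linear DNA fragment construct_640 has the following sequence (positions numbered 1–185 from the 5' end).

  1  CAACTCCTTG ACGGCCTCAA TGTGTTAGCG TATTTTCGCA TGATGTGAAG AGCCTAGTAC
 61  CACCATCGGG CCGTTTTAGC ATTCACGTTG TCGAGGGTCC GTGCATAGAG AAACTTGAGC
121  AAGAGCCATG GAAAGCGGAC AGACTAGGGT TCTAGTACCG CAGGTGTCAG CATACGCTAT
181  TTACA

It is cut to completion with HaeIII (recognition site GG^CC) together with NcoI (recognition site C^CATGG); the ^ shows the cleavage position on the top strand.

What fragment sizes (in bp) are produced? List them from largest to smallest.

HaeIII sites (GGCC) start at positions 13, 69.
HaeIII cuts after base 2 of each site, so after positions 14, 70.
The NcoI site (CCATGG) starts at position 126.
NcoI cuts after the first base of each site, so after position 126.
Combined cut positions: 14, 70, 126.
Linear molecule, 3 cuts → 4 fragments:
  1–14 → 14 bp
  15–70 → 56 bp
  71–126 → 56 bp
  127–185 → 59 bp
Sorted largest to smallest: 59, 56, 56, 14 bp.

59, 56, 56, 14 bp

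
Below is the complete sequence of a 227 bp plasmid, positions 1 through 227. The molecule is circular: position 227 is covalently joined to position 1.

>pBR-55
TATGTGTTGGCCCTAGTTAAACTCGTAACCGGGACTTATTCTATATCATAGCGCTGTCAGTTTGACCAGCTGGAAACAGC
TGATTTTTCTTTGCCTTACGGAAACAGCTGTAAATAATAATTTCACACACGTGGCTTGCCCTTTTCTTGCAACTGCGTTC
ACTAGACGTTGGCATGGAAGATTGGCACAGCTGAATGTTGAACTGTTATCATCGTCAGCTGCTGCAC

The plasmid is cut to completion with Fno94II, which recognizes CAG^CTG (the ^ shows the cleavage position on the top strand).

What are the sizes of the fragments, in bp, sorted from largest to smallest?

83, 78, 28, 28, 10 bp

Fno94II sites (CAGCTG) start at positions 67, 77, 105, 188, 216.
Fno94II cuts after base 3 of each site, so after positions 69, 79, 107, 190, 218.
Circular molecule, 5 cuts → 5 fragments:
  70–79 → 10 bp
  80–107 → 28 bp
  108–190 → 83 bp
  191–218 → 28 bp
  219–227 then 1–69 → 9 + 69 = 78 bp
Sorted largest to smallest: 83, 78, 28, 28, 10 bp.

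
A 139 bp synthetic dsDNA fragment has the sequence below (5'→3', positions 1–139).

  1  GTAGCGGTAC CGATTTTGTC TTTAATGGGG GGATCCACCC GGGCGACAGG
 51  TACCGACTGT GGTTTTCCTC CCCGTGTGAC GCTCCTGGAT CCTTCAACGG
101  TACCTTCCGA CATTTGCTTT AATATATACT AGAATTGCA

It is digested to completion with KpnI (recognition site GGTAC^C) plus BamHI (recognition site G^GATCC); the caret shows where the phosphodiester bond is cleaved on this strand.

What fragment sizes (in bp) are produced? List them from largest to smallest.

36, 34, 22, 21, 16, 10 bp

KpnI sites (GGTACC) start at positions 6, 49, 99.
KpnI cuts after base 5 of each site (before the last base), so after positions 10, 53, 103.
BamHI sites (GGATCC) start at positions 31, 87.
BamHI cuts after the first base of each site, so after positions 31, 87.
Combined cut positions: 10, 31, 53, 87, 103.
Linear molecule, 5 cuts → 6 fragments:
  1–10 → 10 bp
  11–31 → 21 bp
  32–53 → 22 bp
  54–87 → 34 bp
  88–103 → 16 bp
  104–139 → 36 bp
Sorted largest to smallest: 36, 34, 22, 21, 16, 10 bp.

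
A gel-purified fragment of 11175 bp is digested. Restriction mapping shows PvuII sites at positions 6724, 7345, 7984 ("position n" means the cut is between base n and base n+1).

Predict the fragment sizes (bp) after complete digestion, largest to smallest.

6724, 3191, 639, 621 bp

Linear molecule, 3 cuts → 4 fragments:
  6724 − 0 = 6724 bp
  7345 − 6724 = 621 bp
  7984 − 7345 = 639 bp
  11175 − 7984 = 3191 bp
Sorted largest to smallest: 6724, 3191, 639, 621 bp.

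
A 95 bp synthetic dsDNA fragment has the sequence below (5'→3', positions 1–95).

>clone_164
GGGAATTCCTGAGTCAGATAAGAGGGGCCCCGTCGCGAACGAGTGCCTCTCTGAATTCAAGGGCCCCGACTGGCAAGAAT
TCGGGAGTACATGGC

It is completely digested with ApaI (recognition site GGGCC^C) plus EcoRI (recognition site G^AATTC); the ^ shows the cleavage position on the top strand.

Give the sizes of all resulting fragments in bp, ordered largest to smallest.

ApaI sites (GGGCCC) start at positions 25, 61.
ApaI cuts after base 5 of each site (before the last base), so after positions 29, 65.
EcoRI sites (GAATTC) start at positions 3, 53, 77.
EcoRI cuts after the first base of each site, so after positions 3, 53, 77.
Combined cut positions: 3, 29, 53, 65, 77.
Linear molecule, 5 cuts → 6 fragments:
  1–3 → 3 bp
  4–29 → 26 bp
  30–53 → 24 bp
  54–65 → 12 bp
  66–77 → 12 bp
  78–95 → 18 bp
Sorted largest to smallest: 26, 24, 18, 12, 12, 3 bp.

26, 24, 18, 12, 12, 3 bp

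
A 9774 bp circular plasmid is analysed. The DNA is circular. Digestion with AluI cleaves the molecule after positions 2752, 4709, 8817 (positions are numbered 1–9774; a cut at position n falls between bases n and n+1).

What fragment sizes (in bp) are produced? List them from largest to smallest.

Circular molecule, 3 cuts → 3 fragments:
  4709 − 2752 = 1957 bp
  8817 − 4709 = 4108 bp
  wrap: 9774 − 8817 + 2752 = 3709 bp
Sorted largest to smallest: 4108, 3709, 1957 bp.

4108, 3709, 1957 bp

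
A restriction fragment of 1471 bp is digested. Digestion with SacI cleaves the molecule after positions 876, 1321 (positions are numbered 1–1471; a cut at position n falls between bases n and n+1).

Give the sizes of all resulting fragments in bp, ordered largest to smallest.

876, 445, 150 bp

Linear molecule, 2 cuts → 3 fragments:
  876 − 0 = 876 bp
  1321 − 876 = 445 bp
  1471 − 1321 = 150 bp
Sorted largest to smallest: 876, 445, 150 bp.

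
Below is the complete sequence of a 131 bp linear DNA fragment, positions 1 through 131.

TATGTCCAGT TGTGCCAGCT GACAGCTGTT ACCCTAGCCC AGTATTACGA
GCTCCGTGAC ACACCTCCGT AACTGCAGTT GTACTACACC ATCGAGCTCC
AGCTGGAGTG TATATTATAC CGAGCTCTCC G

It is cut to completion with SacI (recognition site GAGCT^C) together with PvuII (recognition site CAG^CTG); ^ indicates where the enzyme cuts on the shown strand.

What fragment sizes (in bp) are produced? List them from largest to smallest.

45, 28, 24, 18, 7, 5, 4 bp

SacI sites (GAGCTC) start at positions 49, 94, 122.
SacI cuts after base 5 of each site (before the last base), so after positions 53, 98, 126.
PvuII sites (CAGCTG) start at positions 16, 23, 100.
PvuII cuts after base 3 of each site, so after positions 18, 25, 102.
Combined cut positions: 18, 25, 53, 98, 102, 126.
Linear molecule, 6 cuts → 7 fragments:
  1–18 → 18 bp
  19–25 → 7 bp
  26–53 → 28 bp
  54–98 → 45 bp
  99–102 → 4 bp
  103–126 → 24 bp
  127–131 → 5 bp
Sorted largest to smallest: 45, 28, 24, 18, 7, 5, 4 bp.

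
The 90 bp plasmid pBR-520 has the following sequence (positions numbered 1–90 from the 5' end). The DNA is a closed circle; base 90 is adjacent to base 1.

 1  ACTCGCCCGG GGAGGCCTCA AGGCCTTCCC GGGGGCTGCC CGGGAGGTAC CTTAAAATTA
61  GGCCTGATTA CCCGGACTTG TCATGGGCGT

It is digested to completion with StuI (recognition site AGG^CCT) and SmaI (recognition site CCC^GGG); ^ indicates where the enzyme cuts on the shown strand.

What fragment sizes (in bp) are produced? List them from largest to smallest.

StuI sites (AGGCCT) start at positions 13, 21, 60.
StuI cuts after base 3 of each site, so after positions 15, 23, 62.
SmaI sites (CCCGGG) start at positions 6, 28, 39.
SmaI cuts after base 3 of each site, so after positions 8, 30, 41.
Combined cut positions: 8, 15, 23, 30, 41, 62.
Circular molecule, 6 cuts → 6 fragments:
  9–15 → 7 bp
  16–23 → 8 bp
  24–30 → 7 bp
  31–41 → 11 bp
  42–62 → 21 bp
  63–90 then 1–8 → 28 + 8 = 36 bp
Sorted largest to smallest: 36, 21, 11, 8, 7, 7 bp.

36, 21, 11, 8, 7, 7 bp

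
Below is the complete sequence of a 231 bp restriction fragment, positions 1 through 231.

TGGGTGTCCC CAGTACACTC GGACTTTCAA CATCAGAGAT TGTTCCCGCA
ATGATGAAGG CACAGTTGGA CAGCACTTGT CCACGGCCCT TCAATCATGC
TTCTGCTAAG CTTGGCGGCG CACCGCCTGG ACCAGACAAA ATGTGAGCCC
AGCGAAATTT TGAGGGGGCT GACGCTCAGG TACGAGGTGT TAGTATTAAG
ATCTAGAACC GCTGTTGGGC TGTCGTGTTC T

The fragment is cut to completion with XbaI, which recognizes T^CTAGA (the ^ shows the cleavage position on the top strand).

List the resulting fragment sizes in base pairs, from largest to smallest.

The XbaI site (TCTAGA) starts at position 202.
XbaI cuts after the first base of each site, so after position 202.
Linear molecule, 1 cut → 2 fragments:
  1–202 → 202 bp
  203–231 → 29 bp
Sorted largest to smallest: 202, 29 bp.

202, 29 bp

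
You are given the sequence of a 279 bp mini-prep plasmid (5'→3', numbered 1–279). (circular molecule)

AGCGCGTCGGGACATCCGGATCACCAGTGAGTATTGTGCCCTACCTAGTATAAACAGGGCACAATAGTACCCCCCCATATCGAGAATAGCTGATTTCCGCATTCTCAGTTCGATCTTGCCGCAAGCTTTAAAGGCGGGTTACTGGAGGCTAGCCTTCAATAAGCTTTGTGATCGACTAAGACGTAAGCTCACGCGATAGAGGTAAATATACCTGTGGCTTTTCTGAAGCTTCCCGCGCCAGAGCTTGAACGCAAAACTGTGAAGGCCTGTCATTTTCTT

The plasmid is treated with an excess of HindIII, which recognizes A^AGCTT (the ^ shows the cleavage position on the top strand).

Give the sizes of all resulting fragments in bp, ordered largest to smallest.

HindIII sites (AAGCTT) start at positions 123, 161, 226.
HindIII cuts after the first base of each site, so after positions 123, 161, 226.
Circular molecule, 3 cuts → 3 fragments:
  124–161 → 38 bp
  162–226 → 65 bp
  227–279 then 1–123 → 53 + 123 = 176 bp
Sorted largest to smallest: 176, 65, 38 bp.

176, 65, 38 bp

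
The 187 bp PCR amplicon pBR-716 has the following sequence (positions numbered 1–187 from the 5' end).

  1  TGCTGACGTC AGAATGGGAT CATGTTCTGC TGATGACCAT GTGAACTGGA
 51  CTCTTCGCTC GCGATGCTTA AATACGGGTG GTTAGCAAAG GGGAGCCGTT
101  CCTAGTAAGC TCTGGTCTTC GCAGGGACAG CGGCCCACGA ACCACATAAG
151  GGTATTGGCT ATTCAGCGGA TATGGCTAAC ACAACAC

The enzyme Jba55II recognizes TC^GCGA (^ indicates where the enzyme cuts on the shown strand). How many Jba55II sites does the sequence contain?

TCGCGA occurs starting at position 59.
Jba55II cuts at 1 site.

1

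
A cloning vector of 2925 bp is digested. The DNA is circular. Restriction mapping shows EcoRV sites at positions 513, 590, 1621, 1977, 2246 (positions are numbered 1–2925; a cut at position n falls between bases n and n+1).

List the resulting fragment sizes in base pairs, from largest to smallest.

1192, 1031, 356, 269, 77 bp

Circular molecule, 5 cuts → 5 fragments:
  590 − 513 = 77 bp
  1621 − 590 = 1031 bp
  1977 − 1621 = 356 bp
  2246 − 1977 = 269 bp
  wrap: 2925 − 2246 + 513 = 1192 bp
Sorted largest to smallest: 1192, 1031, 356, 269, 77 bp.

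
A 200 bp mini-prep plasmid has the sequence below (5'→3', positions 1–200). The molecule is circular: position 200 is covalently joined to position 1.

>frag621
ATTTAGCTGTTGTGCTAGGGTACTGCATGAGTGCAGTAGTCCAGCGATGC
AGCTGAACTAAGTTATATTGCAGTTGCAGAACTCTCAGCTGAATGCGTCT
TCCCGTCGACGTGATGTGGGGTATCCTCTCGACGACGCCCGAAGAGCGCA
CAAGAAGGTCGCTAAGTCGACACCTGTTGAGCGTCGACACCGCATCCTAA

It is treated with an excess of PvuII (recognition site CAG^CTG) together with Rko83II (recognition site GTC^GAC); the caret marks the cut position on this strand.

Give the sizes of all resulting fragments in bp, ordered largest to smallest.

67, 61, 36, 19, 17 bp

PvuII sites (CAGCTG) start at positions 50, 86.
PvuII cuts after base 3 of each site, so after positions 52, 88.
Rko83II sites (GTCGAC) start at positions 105, 166, 183.
Rko83II cuts after base 3 of each site, so after positions 107, 168, 185.
Combined cut positions: 52, 88, 107, 168, 185.
Circular molecule, 5 cuts → 5 fragments:
  53–88 → 36 bp
  89–107 → 19 bp
  108–168 → 61 bp
  169–185 → 17 bp
  186–200 then 1–52 → 15 + 52 = 67 bp
Sorted largest to smallest: 67, 61, 36, 19, 17 bp.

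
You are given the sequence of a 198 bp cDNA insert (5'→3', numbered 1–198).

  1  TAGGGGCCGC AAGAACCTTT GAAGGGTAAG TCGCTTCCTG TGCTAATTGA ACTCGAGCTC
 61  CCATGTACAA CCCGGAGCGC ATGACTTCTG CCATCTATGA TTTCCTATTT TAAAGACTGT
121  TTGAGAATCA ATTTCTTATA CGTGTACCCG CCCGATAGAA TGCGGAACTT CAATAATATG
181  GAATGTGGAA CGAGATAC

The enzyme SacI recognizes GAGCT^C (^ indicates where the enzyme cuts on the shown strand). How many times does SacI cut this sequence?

GAGCTC occurs starting at position 55.
SacI cuts at 1 site.

1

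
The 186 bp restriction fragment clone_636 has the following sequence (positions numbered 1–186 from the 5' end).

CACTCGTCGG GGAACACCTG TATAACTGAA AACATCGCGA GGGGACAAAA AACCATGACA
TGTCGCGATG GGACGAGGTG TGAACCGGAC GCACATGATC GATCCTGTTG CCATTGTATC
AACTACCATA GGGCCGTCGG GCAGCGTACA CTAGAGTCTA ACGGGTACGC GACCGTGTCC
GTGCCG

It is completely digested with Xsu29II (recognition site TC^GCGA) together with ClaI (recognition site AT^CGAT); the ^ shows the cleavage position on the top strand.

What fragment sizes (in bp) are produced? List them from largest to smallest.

Xsu29II sites (TCGCGA) start at positions 35, 63.
Xsu29II cuts after base 2 of each site, so after positions 36, 64.
The ClaI site (ATCGAT) starts at position 98.
ClaI cuts after base 2 of each site, so after position 99.
Combined cut positions: 36, 64, 99.
Linear molecule, 3 cuts → 4 fragments:
  1–36 → 36 bp
  37–64 → 28 bp
  65–99 → 35 bp
  100–186 → 87 bp
Sorted largest to smallest: 87, 36, 35, 28 bp.

87, 36, 35, 28 bp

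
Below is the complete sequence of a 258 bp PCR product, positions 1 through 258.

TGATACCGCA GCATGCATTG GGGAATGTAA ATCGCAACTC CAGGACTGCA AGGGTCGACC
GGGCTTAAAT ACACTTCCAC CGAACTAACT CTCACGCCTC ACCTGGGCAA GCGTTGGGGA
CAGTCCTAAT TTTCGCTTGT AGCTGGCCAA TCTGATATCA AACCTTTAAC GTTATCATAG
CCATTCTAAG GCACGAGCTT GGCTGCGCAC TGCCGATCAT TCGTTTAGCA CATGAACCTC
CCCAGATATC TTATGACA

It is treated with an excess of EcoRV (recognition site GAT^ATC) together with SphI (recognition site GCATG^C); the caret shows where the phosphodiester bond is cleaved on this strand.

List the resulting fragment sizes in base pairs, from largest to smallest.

141, 91, 15, 11 bp

EcoRV sites (GATATC) start at positions 154, 245.
EcoRV cuts after base 3 of each site, so after positions 156, 247.
The SphI site (GCATGC) starts at position 11.
SphI cuts after base 5 of each site (before the last base), so after position 15.
Combined cut positions: 15, 156, 247.
Linear molecule, 3 cuts → 4 fragments:
  1–15 → 15 bp
  16–156 → 141 bp
  157–247 → 91 bp
  248–258 → 11 bp
Sorted largest to smallest: 141, 91, 15, 11 bp.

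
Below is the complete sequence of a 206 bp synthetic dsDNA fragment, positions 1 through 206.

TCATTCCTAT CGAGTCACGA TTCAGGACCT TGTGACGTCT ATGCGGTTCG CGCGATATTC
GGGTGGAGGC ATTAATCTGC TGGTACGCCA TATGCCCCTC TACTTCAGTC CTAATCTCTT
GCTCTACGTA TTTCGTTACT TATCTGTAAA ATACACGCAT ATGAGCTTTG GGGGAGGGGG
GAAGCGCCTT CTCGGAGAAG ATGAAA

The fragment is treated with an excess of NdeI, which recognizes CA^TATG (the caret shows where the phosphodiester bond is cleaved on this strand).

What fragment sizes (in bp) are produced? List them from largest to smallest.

NdeI sites (CATATG) start at positions 89, 158.
NdeI cuts after base 2 of each site, so after positions 90, 159.
Linear molecule, 2 cuts → 3 fragments:
  1–90 → 90 bp
  91–159 → 69 bp
  160–206 → 47 bp
Sorted largest to smallest: 90, 69, 47 bp.

90, 69, 47 bp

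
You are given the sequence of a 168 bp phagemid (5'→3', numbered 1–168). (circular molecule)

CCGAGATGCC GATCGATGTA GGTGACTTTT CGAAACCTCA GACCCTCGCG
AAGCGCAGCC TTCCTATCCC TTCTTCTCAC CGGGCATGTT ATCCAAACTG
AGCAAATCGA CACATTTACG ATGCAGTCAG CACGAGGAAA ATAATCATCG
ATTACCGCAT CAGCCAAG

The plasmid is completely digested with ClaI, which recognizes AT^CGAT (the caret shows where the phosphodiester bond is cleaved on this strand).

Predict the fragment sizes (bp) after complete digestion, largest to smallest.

ClaI sites (ATCGAT) start at positions 12, 147.
ClaI cuts after base 2 of each site, so after positions 13, 148.
Circular molecule, 2 cuts → 2 fragments:
  14–148 → 135 bp
  149–168 then 1–13 → 20 + 13 = 33 bp
Sorted largest to smallest: 135, 33 bp.

135, 33 bp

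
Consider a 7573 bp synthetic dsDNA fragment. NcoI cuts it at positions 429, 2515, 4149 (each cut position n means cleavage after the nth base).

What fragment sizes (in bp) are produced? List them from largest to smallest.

3424, 2086, 1634, 429 bp

Linear molecule, 3 cuts → 4 fragments:
  429 − 0 = 429 bp
  2515 − 429 = 2086 bp
  4149 − 2515 = 1634 bp
  7573 − 4149 = 3424 bp
Sorted largest to smallest: 3424, 2086, 1634, 429 bp.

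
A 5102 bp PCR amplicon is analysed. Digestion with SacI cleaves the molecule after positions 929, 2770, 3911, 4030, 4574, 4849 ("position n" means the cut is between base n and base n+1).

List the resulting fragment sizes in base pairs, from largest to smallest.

1841, 1141, 929, 544, 275, 253, 119 bp

Linear molecule, 6 cuts → 7 fragments:
  929 − 0 = 929 bp
  2770 − 929 = 1841 bp
  3911 − 2770 = 1141 bp
  4030 − 3911 = 119 bp
  4574 − 4030 = 544 bp
  4849 − 4574 = 275 bp
  5102 − 4849 = 253 bp
Sorted largest to smallest: 1841, 1141, 929, 544, 275, 253, 119 bp.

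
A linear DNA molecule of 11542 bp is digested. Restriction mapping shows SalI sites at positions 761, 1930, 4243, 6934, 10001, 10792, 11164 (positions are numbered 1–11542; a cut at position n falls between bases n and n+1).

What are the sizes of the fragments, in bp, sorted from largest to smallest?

3067, 2691, 2313, 1169, 791, 761, 378, 372 bp

Linear molecule, 7 cuts → 8 fragments:
  761 − 0 = 761 bp
  1930 − 761 = 1169 bp
  4243 − 1930 = 2313 bp
  6934 − 4243 = 2691 bp
  10001 − 6934 = 3067 bp
  10792 − 10001 = 791 bp
  11164 − 10792 = 372 bp
  11542 − 11164 = 378 bp
Sorted largest to smallest: 3067, 2691, 2313, 1169, 791, 761, 378, 372 bp.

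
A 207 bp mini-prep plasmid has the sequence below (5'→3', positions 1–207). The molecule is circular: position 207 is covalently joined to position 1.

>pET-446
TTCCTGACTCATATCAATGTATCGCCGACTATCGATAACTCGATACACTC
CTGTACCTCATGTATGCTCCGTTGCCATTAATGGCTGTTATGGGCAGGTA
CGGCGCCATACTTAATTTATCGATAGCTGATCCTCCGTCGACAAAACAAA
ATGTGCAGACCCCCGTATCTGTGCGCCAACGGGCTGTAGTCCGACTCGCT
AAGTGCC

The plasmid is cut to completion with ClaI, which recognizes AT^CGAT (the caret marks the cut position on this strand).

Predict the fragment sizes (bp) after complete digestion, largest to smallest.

119, 88 bp

ClaI sites (ATCGAT) start at positions 31, 119.
ClaI cuts after base 2 of each site, so after positions 32, 120.
Circular molecule, 2 cuts → 2 fragments:
  33–120 → 88 bp
  121–207 then 1–32 → 87 + 32 = 119 bp
Sorted largest to smallest: 119, 88 bp.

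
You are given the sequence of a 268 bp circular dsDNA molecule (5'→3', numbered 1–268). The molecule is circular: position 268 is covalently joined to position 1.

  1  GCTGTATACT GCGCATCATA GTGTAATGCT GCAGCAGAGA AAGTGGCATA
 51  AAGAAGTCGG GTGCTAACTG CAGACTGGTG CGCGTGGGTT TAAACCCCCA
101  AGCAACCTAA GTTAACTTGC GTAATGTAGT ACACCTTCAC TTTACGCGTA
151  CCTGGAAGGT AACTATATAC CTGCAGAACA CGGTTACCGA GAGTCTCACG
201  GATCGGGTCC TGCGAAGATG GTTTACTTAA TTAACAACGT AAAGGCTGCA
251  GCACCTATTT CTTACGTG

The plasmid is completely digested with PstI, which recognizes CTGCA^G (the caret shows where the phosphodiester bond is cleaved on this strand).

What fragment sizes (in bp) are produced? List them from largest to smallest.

PstI sites (CTGCAG) start at positions 29, 68, 171, 246.
PstI cuts after base 5 of each site (before the last base), so after positions 33, 72, 175, 250.
Circular molecule, 4 cuts → 4 fragments:
  34–72 → 39 bp
  73–175 → 103 bp
  176–250 → 75 bp
  251–268 then 1–33 → 18 + 33 = 51 bp
Sorted largest to smallest: 103, 75, 51, 39 bp.

103, 75, 51, 39 bp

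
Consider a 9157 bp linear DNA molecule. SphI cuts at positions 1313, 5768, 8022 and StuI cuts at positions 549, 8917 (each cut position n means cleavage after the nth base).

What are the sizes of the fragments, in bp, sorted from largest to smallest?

Combined cut positions (sorted): 549, 1313, 5768, 8022, 8917.
Linear molecule, 5 cuts → 6 fragments:
  549 − 0 = 549 bp
  1313 − 549 = 764 bp
  5768 − 1313 = 4455 bp
  8022 − 5768 = 2254 bp
  8917 − 8022 = 895 bp
  9157 − 8917 = 240 bp
Sorted largest to smallest: 4455, 2254, 895, 764, 549, 240 bp.

4455, 2254, 895, 764, 549, 240 bp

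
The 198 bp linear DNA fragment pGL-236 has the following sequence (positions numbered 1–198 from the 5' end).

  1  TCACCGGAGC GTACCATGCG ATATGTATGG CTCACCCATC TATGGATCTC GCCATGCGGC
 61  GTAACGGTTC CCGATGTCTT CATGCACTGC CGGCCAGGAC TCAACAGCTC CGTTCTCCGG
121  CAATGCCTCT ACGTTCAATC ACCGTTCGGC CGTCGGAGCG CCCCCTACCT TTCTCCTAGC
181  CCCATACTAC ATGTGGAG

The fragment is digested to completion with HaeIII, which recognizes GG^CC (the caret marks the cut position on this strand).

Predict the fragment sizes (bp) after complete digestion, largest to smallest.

93, 56, 49 bp

HaeIII sites (GGCC) start at positions 92, 148.
HaeIII cuts after base 2 of each site, so after positions 93, 149.
Linear molecule, 2 cuts → 3 fragments:
  1–93 → 93 bp
  94–149 → 56 bp
  150–198 → 49 bp
Sorted largest to smallest: 93, 56, 49 bp.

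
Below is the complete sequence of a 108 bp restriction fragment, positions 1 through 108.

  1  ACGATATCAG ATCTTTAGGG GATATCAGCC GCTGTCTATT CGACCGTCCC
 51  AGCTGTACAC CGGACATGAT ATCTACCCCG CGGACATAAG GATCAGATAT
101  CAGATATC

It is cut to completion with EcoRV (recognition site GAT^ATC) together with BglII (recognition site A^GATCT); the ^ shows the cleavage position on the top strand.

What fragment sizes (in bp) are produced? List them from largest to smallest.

EcoRV sites (GATATC) start at positions 3, 21, 68, 96, 103.
EcoRV cuts after base 3 of each site, so after positions 5, 23, 70, 98, 105.
The BglII site (AGATCT) starts at position 9.
BglII cuts after the first base of each site, so after position 9.
Combined cut positions: 5, 9, 23, 70, 98, 105.
Linear molecule, 6 cuts → 7 fragments:
  1–5 → 5 bp
  6–9 → 4 bp
  10–23 → 14 bp
  24–70 → 47 bp
  71–98 → 28 bp
  99–105 → 7 bp
  106–108 → 3 bp
Sorted largest to smallest: 47, 28, 14, 7, 5, 4, 3 bp.

47, 28, 14, 7, 5, 4, 3 bp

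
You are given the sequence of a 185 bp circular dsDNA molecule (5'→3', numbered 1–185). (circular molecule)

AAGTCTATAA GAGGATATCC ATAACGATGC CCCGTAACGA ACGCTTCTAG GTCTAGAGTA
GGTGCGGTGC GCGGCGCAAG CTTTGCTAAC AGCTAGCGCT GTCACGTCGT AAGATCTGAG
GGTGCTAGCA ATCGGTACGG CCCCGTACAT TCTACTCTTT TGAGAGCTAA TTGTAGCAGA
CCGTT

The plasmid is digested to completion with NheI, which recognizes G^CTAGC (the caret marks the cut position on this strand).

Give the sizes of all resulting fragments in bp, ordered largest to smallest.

NheI sites (GCTAGC) start at positions 92, 124.
NheI cuts after the first base of each site, so after positions 92, 124.
Circular molecule, 2 cuts → 2 fragments:
  93–124 → 32 bp
  125–185 then 1–92 → 61 + 92 = 153 bp
Sorted largest to smallest: 153, 32 bp.

153, 32 bp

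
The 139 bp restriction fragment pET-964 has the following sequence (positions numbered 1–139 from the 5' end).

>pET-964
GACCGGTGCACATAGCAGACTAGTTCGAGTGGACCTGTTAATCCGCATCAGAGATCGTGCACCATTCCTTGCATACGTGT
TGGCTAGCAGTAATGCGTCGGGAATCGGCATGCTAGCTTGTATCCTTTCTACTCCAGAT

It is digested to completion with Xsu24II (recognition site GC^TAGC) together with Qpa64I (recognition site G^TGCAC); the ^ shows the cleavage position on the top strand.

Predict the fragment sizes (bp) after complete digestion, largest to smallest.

Xsu24II sites (GCTAGC) start at positions 83, 112.
Xsu24II cuts after base 2 of each site, so after positions 84, 113.
Qpa64I sites (GTGCAC) start at positions 6, 57.
Qpa64I cuts after the first base of each site, so after positions 6, 57.
Combined cut positions: 6, 57, 84, 113.
Linear molecule, 4 cuts → 5 fragments:
  1–6 → 6 bp
  7–57 → 51 bp
  58–84 → 27 bp
  85–113 → 29 bp
  114–139 → 26 bp
Sorted largest to smallest: 51, 29, 27, 26, 6 bp.

51, 29, 27, 26, 6 bp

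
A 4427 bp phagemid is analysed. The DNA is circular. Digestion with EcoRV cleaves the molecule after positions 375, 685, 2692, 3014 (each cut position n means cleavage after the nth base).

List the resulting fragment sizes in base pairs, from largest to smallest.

Circular molecule, 4 cuts → 4 fragments:
  685 − 375 = 310 bp
  2692 − 685 = 2007 bp
  3014 − 2692 = 322 bp
  wrap: 4427 − 3014 + 375 = 1788 bp
Sorted largest to smallest: 2007, 1788, 322, 310 bp.

2007, 1788, 322, 310 bp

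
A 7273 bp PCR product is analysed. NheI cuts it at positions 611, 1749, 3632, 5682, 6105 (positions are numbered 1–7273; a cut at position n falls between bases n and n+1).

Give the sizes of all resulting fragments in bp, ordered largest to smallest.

Linear molecule, 5 cuts → 6 fragments:
  611 − 0 = 611 bp
  1749 − 611 = 1138 bp
  3632 − 1749 = 1883 bp
  5682 − 3632 = 2050 bp
  6105 − 5682 = 423 bp
  7273 − 6105 = 1168 bp
Sorted largest to smallest: 2050, 1883, 1168, 1138, 611, 423 bp.

2050, 1883, 1168, 1138, 611, 423 bp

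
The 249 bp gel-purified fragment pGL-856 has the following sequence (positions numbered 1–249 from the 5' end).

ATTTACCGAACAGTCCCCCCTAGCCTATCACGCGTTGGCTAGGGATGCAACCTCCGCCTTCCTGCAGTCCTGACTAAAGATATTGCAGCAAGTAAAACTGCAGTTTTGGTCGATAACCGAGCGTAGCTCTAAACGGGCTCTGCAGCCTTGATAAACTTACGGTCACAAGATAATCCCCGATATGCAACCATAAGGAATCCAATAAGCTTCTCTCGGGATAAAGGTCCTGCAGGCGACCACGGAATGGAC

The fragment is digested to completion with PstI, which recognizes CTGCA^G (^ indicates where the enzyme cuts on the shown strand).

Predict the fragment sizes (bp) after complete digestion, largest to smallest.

87, 66, 42, 36, 18 bp

PstI sites (CTGCAG) start at positions 62, 98, 140, 227.
PstI cuts after base 5 of each site (before the last base), so after positions 66, 102, 144, 231.
Linear molecule, 4 cuts → 5 fragments:
  1–66 → 66 bp
  67–102 → 36 bp
  103–144 → 42 bp
  145–231 → 87 bp
  232–249 → 18 bp
Sorted largest to smallest: 87, 66, 42, 36, 18 bp.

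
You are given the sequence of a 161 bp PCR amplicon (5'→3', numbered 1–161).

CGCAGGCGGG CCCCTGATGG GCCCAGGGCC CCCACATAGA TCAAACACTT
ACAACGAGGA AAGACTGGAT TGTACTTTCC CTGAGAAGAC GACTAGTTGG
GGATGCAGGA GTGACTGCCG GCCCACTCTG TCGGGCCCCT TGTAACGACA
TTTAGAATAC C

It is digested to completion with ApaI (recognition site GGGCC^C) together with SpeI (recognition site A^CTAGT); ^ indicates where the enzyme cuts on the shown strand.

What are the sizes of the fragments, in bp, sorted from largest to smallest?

62, 45, 24, 12, 11, 7 bp

ApaI sites (GGGCCC) start at positions 8, 19, 26, 133.
ApaI cuts after base 5 of each site (before the last base), so after positions 12, 23, 30, 137.
The SpeI site (ACTAGT) starts at position 92.
SpeI cuts after the first base of each site, so after position 92.
Combined cut positions: 12, 23, 30, 92, 137.
Linear molecule, 5 cuts → 6 fragments:
  1–12 → 12 bp
  13–23 → 11 bp
  24–30 → 7 bp
  31–92 → 62 bp
  93–137 → 45 bp
  138–161 → 24 bp
Sorted largest to smallest: 62, 45, 24, 12, 11, 7 bp.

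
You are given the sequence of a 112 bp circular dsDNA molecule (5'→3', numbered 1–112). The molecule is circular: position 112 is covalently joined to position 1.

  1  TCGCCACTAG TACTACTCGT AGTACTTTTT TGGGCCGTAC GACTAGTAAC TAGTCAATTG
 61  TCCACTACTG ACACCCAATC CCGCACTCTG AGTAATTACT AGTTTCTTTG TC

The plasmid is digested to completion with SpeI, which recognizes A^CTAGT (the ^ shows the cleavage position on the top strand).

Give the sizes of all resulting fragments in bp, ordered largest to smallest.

49, 36, 20, 7 bp

SpeI sites (ACTAGT) start at positions 6, 42, 49, 98.
SpeI cuts after the first base of each site, so after positions 6, 42, 49, 98.
Circular molecule, 4 cuts → 4 fragments:
  7–42 → 36 bp
  43–49 → 7 bp
  50–98 → 49 bp
  99–112 then 1–6 → 14 + 6 = 20 bp
Sorted largest to smallest: 49, 36, 20, 7 bp.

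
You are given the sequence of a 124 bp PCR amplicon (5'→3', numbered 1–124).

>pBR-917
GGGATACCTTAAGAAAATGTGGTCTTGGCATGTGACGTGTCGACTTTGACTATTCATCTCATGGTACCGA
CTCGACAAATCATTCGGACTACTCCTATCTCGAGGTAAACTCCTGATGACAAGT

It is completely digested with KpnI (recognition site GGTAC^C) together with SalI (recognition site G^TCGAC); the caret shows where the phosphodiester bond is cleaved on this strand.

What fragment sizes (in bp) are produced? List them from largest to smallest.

The KpnI site (GGTACC) starts at position 63.
KpnI cuts after base 5 of each site (before the last base), so after position 67.
The SalI site (GTCGAC) starts at position 39.
SalI cuts after the first base of each site, so after position 39.
Combined cut positions: 39, 67.
Linear molecule, 2 cuts → 3 fragments:
  1–39 → 39 bp
  40–67 → 28 bp
  68–124 → 57 bp
Sorted largest to smallest: 57, 39, 28 bp.

57, 39, 28 bp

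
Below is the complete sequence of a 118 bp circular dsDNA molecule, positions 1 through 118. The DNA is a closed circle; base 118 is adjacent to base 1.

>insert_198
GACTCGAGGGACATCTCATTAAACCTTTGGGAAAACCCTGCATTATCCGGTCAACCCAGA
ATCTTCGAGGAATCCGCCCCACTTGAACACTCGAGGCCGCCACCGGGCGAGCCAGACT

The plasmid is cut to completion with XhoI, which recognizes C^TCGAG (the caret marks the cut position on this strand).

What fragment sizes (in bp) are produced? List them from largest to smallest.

87, 31 bp

XhoI sites (CTCGAG) start at positions 3, 90.
XhoI cuts after the first base of each site, so after positions 3, 90.
Circular molecule, 2 cuts → 2 fragments:
  4–90 → 87 bp
  91–118 then 1–3 → 28 + 3 = 31 bp
Sorted largest to smallest: 87, 31 bp.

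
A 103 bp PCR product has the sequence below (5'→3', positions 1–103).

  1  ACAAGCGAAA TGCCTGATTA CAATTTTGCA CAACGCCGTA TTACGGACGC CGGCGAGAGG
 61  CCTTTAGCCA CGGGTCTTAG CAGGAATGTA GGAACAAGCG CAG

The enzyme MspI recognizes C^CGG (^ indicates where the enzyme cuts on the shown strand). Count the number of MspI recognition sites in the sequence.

1

CCGG occurs starting at position 50.
MspI cuts at 1 site.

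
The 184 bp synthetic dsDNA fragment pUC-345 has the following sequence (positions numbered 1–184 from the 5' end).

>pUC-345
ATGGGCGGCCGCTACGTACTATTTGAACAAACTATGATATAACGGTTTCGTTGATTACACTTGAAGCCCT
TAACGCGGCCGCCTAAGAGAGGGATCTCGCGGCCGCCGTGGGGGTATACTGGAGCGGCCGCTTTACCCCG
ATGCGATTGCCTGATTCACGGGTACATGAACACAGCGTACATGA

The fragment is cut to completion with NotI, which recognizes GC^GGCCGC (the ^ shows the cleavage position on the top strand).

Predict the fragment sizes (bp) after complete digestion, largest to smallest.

70, 59, 25, 24, 6 bp

NotI sites (GCGGCCGC) start at positions 5, 75, 99, 124.
NotI cuts after base 2 of each site, so after positions 6, 76, 100, 125.
Linear molecule, 4 cuts → 5 fragments:
  1–6 → 6 bp
  7–76 → 70 bp
  77–100 → 24 bp
  101–125 → 25 bp
  126–184 → 59 bp
Sorted largest to smallest: 70, 59, 25, 24, 6 bp.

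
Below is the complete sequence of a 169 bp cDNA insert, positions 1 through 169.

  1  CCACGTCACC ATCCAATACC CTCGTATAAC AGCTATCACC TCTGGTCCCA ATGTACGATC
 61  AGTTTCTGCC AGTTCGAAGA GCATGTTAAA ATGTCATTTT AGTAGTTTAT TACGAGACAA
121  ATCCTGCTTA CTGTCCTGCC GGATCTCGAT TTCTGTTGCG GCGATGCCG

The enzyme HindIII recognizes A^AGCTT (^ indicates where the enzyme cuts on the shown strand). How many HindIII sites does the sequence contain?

No occurrence of AAGCTT is present in the sequence.
HindIII does not cut: 0 sites.

0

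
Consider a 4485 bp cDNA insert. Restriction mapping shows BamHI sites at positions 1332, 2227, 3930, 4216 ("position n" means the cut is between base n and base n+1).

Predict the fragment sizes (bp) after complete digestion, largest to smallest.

1703, 1332, 895, 286, 269 bp

Linear molecule, 4 cuts → 5 fragments:
  1332 − 0 = 1332 bp
  2227 − 1332 = 895 bp
  3930 − 2227 = 1703 bp
  4216 − 3930 = 286 bp
  4485 − 4216 = 269 bp
Sorted largest to smallest: 1703, 1332, 895, 286, 269 bp.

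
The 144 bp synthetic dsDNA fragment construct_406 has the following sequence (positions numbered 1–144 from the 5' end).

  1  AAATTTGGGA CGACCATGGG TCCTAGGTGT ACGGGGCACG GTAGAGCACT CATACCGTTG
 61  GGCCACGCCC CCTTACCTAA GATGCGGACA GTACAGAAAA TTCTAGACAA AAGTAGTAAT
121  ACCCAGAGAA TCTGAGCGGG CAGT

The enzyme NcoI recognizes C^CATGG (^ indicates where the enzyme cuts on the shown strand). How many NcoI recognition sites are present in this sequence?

CCATGG occurs starting at position 14.
NcoI cuts at 1 site.

1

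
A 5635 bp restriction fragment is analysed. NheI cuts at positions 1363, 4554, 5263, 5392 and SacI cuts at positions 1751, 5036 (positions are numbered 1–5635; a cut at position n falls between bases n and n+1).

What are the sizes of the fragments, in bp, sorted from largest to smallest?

Combined cut positions (sorted): 1363, 1751, 4554, 5036, 5263, 5392.
Linear molecule, 6 cuts → 7 fragments:
  1363 − 0 = 1363 bp
  1751 − 1363 = 388 bp
  4554 − 1751 = 2803 bp
  5036 − 4554 = 482 bp
  5263 − 5036 = 227 bp
  5392 − 5263 = 129 bp
  5635 − 5392 = 243 bp
Sorted largest to smallest: 2803, 1363, 482, 388, 243, 227, 129 bp.

2803, 1363, 482, 388, 243, 227, 129 bp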